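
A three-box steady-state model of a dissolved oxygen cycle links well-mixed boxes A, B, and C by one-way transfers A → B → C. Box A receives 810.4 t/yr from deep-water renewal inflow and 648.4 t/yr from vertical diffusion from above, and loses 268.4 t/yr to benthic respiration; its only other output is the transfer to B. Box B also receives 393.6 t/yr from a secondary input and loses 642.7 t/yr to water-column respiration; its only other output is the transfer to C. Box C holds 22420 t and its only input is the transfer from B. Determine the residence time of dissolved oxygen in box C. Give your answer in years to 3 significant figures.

23.8 yr

Box A: F(A→B) = (810.4 + 648.4) − 268.4 = 1190.4 t/yr.
Box B: F(B→C) = (1190.4 + 393.6) − 642.7 = 941.30 t/yr.
Box C throughput = its input = 941.30 t/yr; τ = 22420 / 941.30 = 23.82 yr.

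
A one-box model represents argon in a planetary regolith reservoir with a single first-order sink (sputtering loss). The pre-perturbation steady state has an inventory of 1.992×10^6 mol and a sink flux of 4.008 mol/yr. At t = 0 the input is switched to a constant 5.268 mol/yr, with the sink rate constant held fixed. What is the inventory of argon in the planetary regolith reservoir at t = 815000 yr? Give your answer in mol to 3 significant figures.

The sink rate constant is k = F₀/M₀ = 4.008/1.992×10^6 = 2.012×10^-6 yr⁻¹.
Solving dM/dt = F₁ − kM with M(0) = M₀ gives M(t) = F₁/k + (M₀ − F₁/k)·e^(−kt).
F₁/k = 5.268/2.012×10^-6 = 2.6182×10^6 mol; kt = 2.012×10^-6 × 815000 = 1.640, e^(−kt) = 0.1940.
M(815000) = 2.6182×10^6 + (1.992×10^6 − 2.6182×10^6) × 0.1940 = 2.6182×10^6 − 121500 = 2.4967×10^6 mol.

2.50×10^6 mol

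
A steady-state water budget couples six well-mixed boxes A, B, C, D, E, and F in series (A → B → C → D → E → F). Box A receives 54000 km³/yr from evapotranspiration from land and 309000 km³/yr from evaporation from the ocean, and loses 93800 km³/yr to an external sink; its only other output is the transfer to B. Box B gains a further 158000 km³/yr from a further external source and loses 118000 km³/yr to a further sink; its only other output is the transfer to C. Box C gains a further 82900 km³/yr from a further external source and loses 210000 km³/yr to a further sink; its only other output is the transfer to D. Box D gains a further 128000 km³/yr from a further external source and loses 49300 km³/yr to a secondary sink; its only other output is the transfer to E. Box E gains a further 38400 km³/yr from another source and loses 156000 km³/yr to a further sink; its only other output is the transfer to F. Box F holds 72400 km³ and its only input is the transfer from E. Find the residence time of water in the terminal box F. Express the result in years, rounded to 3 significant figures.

Box A: F(A→B) = (54000 + 309000) − 93800 = 269200 km³/yr.
Box B: F(B→C) = (269200 + 158000) − 118000 = 309200 km³/yr.
Box C: F(C→D) = (309200 + 82900) − 210000 = 182100 km³/yr.
Box D: F(D→E) = (182100 + 128000) − 49300 = 260800 km³/yr.
Box E: F(E→F) = (260800 + 38400) − 156000 = 143200 km³/yr.
Box F throughput = its input = 143200 km³/yr; τ = 72400 / 143200 = 0.5056 yr.

0.506 yr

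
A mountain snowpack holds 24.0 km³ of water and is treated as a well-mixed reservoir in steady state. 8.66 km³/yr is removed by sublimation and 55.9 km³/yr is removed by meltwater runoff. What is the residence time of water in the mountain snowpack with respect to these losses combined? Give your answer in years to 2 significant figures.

Total removal = 8.660 + 55.90 = 64.560 km³/yr.
τ = M / ΣF_out = 24.0 / 64.560 = 0.3717 yr.

0.37 yr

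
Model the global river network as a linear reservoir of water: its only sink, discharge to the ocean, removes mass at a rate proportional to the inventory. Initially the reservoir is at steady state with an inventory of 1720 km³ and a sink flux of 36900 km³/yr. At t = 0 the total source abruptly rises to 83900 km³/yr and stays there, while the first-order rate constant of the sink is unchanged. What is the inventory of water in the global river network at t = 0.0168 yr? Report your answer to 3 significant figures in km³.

The sink rate constant is k = F₀/M₀ = 36900/1720 = 21.45 yr⁻¹.
Solving dM/dt = F₁ − kM with M(0) = M₀ gives M(t) = F₁/k + (M₀ − F₁/k)·e^(−kt).
F₁/k = 83900/21.45 = 3910.8 km³; kt = 21.45 × 0.0168 = 0.3604, e^(−kt) = 0.6974.
M(0.0168) = 3910.8 + (1720 − 3910.8) × 0.6974 = 3910.8 − 1528 = 2383.0 km³.

2380 km³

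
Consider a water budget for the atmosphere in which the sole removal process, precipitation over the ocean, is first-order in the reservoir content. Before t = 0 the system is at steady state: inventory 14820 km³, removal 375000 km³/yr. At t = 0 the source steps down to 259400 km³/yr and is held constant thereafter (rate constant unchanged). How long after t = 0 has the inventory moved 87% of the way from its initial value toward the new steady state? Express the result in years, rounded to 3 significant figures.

τ = M₀/F₀ = 14820/375000 = 0.03952 yr.
The remaining gap fraction is e^(−t/τ); 87% covered ⇒ e^(−t/τ) = 0.130.
t = −τ ln(0.130) = 0.03952 × 2.040 = 0.08063 yr.

0.0806 yr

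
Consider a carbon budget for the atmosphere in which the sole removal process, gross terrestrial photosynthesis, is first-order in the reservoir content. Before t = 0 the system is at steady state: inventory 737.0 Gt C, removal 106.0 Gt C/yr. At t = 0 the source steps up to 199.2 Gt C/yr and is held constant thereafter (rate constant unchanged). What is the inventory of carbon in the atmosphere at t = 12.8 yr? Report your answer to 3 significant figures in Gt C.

τ = M₀/F₀ = 737.0/106.0 = 6.953 yr; rate constant k = 1/τ.
New steady state M_∞ = F₁/k = F₁·τ = 199.2 × 6.953 = 1385.0 Gt C.
M(t) = M_∞ + (M₀ − M_∞)·e^(−t/τ); t/τ = 12.8/6.953 = 1.841, so e^(−t/τ) = 0.1587.
M(t) = 1385.0 − 648.0 × 0.1587 = 1282.2 Gt C.

1280 Gt C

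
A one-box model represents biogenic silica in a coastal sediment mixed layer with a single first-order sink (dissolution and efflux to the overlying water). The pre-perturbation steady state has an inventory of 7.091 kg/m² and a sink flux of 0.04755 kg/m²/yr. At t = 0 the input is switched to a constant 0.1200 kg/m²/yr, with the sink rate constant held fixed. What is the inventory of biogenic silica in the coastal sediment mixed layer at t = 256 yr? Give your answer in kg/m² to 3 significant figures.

16.0 kg/m²

τ = M₀/F₀ = 7.091/0.04755 = 149.1 yr; rate constant k = 1/τ.
New steady state M_∞ = F₁/k = F₁·τ = 0.1200 × 149.1 = 17.895 kg/m².
M(t) = M_∞ + (M₀ − M_∞)·e^(−t/τ); t/τ = 256/149.1 = 1.717, so e^(−t/τ) = 0.1797.
M(t) = 17.895 − 10.80 × 0.1797 = 15.954 kg/m².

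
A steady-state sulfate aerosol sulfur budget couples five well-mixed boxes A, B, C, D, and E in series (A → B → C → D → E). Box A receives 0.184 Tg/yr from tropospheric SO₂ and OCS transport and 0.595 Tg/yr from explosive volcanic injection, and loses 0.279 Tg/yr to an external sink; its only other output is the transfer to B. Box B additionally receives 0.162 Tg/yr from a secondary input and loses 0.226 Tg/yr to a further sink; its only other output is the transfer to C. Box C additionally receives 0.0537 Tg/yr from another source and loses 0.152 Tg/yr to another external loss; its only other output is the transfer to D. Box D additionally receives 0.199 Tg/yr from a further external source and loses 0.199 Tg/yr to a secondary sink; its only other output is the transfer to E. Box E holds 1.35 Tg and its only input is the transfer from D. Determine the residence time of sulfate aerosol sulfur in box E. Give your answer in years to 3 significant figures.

Box A: F(A→B) = (0.184 + 0.595) − 0.279 = 0.50000 Tg/yr.
Box B: F(B→C) = (0.50000 + 0.162) − 0.226 = 0.43600 Tg/yr.
Box C: F(C→D) = (0.43600 + 0.0537) − 0.152 = 0.33770 Tg/yr.
Box D: F(D→E) = (0.33770 + 0.199) − 0.199 = 0.33770 Tg/yr.
Box E throughput = its input = 0.33770 Tg/yr; τ = 1.35 / 0.33770 = 3.998 yr.

4.00 yr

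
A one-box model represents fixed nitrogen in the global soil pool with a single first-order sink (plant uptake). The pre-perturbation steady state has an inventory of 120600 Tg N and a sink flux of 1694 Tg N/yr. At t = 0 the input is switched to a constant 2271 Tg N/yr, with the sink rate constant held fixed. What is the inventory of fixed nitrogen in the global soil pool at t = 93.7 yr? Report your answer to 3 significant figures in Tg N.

151000 Tg N

Residence time τ = M₀/F₀ = 71.19 yr. The eventual steady state is M_∞ = M₀·(F₁/F₀) = 120600 × 2271/1694 = 161680 Tg N.
The anomaly ΔM(t) = M(t) − M_∞ decays as ΔM₀·e^(−t/τ) with ΔM₀ = 120600 − 161680 = −41080 Tg N.
At t = 93.7 yr, e^(−t/τ) = e^(−1.316) = 0.2682, so ΔM = −11020 Tg N and M = 161680 − 11020 = 150660 Tg N.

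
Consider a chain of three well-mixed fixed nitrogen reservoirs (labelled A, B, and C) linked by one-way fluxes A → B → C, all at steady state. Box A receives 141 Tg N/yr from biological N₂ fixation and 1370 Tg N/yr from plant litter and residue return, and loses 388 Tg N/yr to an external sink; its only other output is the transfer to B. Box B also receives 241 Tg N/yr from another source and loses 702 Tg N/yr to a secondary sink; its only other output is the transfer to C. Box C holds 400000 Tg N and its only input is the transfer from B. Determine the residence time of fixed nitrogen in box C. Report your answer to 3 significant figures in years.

604 yr

Box A: F(A→B) = (141 + 1370) − 388 = 1123.0 Tg N/yr.
Box B: F(B→C) = (1123.0 + 241) − 702 = 662.00 Tg N/yr.
Box C throughput = its input = 662.00 Tg N/yr; τ = 400000 / 662.00 = 604.2 yr.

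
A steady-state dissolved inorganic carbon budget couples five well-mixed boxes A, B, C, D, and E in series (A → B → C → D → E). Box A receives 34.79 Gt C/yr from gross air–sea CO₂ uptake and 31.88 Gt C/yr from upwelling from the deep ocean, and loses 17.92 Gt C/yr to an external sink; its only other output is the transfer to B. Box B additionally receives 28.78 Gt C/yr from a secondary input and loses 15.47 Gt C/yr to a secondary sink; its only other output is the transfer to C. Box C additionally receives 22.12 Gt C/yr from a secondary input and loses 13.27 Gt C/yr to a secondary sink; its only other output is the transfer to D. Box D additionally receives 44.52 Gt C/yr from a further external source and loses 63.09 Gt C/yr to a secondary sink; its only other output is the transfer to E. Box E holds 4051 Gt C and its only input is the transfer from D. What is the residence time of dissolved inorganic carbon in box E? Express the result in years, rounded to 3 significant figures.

Box A: F(A→B) = (34.79 + 31.88) − 17.92 = 48.750 Gt C/yr.
Box B: F(B→C) = (48.750 + 28.78) − 15.47 = 62.060 Gt C/yr.
Box C: F(C→D) = (62.060 + 22.12) − 13.27 = 70.910 Gt C/yr.
Box D: F(D→E) = (70.910 + 44.52) − 63.09 = 52.340 Gt C/yr.
Box E throughput = its input = 52.340 Gt C/yr; τ = 4051 / 52.340 = 77.40 yr.

77.4 yr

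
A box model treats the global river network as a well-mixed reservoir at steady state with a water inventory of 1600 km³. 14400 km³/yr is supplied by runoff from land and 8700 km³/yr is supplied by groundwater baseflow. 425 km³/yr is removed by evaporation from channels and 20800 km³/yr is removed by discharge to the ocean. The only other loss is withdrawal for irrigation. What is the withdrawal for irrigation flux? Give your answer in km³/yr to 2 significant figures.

1900 km³/yr

At steady state ΣF_in = ΣF_out.
ΣF_in = 14400 + 8700 = 23100 km³/yr.
Withdrawal for irrigation flux = ΣF_in − (425 + 20800) = 23100 − 21220 = 1875 km³/yr.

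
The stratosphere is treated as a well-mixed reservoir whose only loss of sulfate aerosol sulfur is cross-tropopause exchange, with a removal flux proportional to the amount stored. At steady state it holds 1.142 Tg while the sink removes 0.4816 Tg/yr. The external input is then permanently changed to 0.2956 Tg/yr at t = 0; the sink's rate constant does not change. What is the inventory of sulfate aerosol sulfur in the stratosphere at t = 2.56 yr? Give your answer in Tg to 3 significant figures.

The sink rate constant is k = F₀/M₀ = 0.4816/1.142 = 0.4217 yr⁻¹.
Solving dM/dt = F₁ − kM with M(0) = M₀ gives M(t) = F₁/k + (M₀ − F₁/k)·e^(−kt).
F₁/k = 0.2956/0.4217 = 0.70095 Tg; kt = 0.4217 × 2.56 = 1.080, e^(−kt) = 0.3397.
M(2.56) = 0.70095 + (1.142 − 0.70095) × 0.3397 = 0.70095 + 0.1498 = 0.85079 Tg.

0.851 Tg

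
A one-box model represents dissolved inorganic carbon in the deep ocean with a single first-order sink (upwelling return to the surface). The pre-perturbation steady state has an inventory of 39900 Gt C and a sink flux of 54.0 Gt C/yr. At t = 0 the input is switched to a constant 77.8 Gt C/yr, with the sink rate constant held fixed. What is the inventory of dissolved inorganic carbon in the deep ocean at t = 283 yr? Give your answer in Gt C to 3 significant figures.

Residence time τ = M₀/F₀ = 738.9 yr. The eventual steady state is M_∞ = M₀·(F₁/F₀) = 39900 × 77.8/54.0 = 57486 Gt C.
The anomaly ΔM(t) = M(t) − M_∞ decays as ΔM₀·e^(−t/τ) with ΔM₀ = 39900 − 57486 = −17590 Gt C.
At t = 283 yr, e^(−t/τ) = e^(−0.3830) = 0.6818, so ΔM = −11990 Gt C and M = 57486 − 11990 = 45496 Gt C.

45500 Gt C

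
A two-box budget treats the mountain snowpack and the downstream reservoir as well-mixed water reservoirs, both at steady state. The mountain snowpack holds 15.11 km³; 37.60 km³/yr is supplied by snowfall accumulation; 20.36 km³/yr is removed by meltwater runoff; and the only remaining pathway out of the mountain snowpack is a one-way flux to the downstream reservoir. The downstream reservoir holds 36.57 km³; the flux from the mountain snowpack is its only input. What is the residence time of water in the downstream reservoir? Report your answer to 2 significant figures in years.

2.1 yr

Balance the mountain snowpack: ΣF_in = 37.600 km³/yr.
Flux to the downstream reservoir = ΣF_in − (20.36) = 17.240 km³/yr.
At steady state the output of the downstream reservoir equals its input, 17.240 km³/yr.
τ = M / F = 36.57 / 17.240 = 2.121 yr.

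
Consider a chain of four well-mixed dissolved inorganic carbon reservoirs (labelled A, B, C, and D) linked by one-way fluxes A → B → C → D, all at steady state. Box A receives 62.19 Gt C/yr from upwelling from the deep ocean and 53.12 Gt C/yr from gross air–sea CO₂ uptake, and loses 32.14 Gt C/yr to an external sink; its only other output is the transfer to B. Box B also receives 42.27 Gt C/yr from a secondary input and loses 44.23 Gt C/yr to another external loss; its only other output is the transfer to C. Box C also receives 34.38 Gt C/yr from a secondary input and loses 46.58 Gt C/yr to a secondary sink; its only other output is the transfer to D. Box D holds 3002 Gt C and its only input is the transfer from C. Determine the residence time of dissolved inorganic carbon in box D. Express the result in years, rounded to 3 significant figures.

43.5 yr

Box A: F(A→B) = (62.19 + 53.12) − 32.14 = 83.170 Gt C/yr.
Box B: F(B→C) = (83.170 + 42.27) − 44.23 = 81.210 Gt C/yr.
Box C: F(C→D) = (81.210 + 34.38) − 46.58 = 69.010 Gt C/yr.
Box D throughput = its input = 69.010 Gt C/yr; τ = 3002 / 69.010 = 43.50 yr.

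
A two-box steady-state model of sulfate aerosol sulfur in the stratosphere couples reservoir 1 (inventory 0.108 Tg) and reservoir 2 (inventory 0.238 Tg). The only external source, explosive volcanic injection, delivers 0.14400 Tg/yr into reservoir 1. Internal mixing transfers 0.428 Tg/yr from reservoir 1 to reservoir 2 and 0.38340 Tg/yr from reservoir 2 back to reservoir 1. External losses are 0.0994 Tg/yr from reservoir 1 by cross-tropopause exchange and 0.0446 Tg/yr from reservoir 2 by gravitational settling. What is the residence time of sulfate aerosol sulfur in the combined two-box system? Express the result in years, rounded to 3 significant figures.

For the system as a whole, the A↔B exchange is internal and contributes nothing to the throughput; only the external sinks remove mass.
M_total = 0.108 + 0.238 = 0.34600 Tg.
ΣF_external_out = 0.0994 + 0.0446 = 0.14400 Tg/yr.
τ = M_total / ΣF_ext = 0.34600 / 0.14400 = 2.403 yr.

2.40 yr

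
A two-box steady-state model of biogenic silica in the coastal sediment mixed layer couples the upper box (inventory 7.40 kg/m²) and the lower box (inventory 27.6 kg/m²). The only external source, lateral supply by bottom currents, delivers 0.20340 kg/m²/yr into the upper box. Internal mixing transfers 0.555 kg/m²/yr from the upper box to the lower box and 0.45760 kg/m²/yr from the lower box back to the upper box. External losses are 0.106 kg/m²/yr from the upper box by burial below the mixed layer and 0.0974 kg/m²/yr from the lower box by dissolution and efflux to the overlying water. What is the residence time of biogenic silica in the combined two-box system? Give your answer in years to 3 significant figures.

172 yr

For the system as a whole, the A↔B exchange is internal and contributes nothing to the throughput; only the external sinks remove mass.
M_total = 7.40 + 27.6 = 35.000 kg/m².
ΣF_external_out = 0.106 + 0.0974 = 0.20340 kg/m²/yr.
τ = M_total / ΣF_ext = 35.000 / 0.20340 = 172.1 yr.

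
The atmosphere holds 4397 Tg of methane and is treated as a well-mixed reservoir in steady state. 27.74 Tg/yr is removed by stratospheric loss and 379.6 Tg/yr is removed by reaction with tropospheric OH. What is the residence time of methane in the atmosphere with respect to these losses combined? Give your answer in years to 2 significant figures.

Total removal = 27.74 + 379.6 = 407.34 Tg/yr.
τ = M / ΣF_out = 4397 / 407.34 = 10.79 yr.

11 yr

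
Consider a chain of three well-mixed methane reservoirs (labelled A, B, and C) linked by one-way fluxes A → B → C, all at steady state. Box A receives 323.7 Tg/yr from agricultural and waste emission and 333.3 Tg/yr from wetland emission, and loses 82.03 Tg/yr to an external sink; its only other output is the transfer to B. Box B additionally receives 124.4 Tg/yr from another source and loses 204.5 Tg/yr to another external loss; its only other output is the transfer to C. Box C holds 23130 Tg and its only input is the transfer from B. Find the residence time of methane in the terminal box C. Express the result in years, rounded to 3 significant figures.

46.7 yr

Box A: F(A→B) = (323.7 + 333.3) − 82.03 = 574.97 Tg/yr.
Box B: F(B→C) = (574.97 + 124.4) − 204.5 = 494.87 Tg/yr.
Box C throughput = its input = 494.87 Tg/yr; τ = 23130 / 494.87 = 46.74 yr.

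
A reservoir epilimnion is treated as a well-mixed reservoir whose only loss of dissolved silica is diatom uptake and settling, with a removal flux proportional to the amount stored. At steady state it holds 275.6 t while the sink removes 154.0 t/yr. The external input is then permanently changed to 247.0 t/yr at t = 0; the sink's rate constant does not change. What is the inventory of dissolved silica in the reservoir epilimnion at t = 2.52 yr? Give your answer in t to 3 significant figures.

τ = M₀/F₀ = 275.6/154.0 = 1.790 yr; rate constant k = 1/τ.
New steady state M_∞ = F₁/k = F₁·τ = 247.0 × 1.790 = 442.03 t.
M(t) = M_∞ + (M₀ − M_∞)·e^(−t/τ); t/τ = 2.52/1.790 = 1.408, so e^(−t/τ) = 0.2446.
M(t) = 442.03 − 166.4 × 0.2446 = 401.32 t.

401 t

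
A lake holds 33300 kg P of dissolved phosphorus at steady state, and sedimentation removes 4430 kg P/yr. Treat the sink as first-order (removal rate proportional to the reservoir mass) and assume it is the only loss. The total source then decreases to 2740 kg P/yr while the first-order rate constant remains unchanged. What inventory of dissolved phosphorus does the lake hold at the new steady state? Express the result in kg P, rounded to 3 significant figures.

Rate constant k = F/M = 4430 / 33300 = 0.1330 yr⁻¹.
At the new steady state, source = k·M_new ⇒ M_new = 2740 / 0.1330 = 20600 kg P.
(Equivalently M_new = M × F_new/F_old = 33300 × 2740/4430.)

20600 kg P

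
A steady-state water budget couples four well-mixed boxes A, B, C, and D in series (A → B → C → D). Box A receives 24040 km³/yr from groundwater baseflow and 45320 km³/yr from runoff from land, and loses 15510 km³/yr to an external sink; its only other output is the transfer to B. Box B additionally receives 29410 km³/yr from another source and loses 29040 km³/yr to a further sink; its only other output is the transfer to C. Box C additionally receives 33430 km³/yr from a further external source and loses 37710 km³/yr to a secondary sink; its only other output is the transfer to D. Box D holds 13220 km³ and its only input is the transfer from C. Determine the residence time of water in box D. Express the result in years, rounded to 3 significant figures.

0.265 yr

Box A: F(A→B) = (24040 + 45320) − 15510 = 53850 km³/yr.
Box B: F(B→C) = (53850 + 29410) − 29040 = 54220 km³/yr.
Box C: F(C→D) = (54220 + 33430) − 37710 = 49940 km³/yr.
Box D throughput = its input = 49940 km³/yr; τ = 13220 / 49940 = 0.2647 yr.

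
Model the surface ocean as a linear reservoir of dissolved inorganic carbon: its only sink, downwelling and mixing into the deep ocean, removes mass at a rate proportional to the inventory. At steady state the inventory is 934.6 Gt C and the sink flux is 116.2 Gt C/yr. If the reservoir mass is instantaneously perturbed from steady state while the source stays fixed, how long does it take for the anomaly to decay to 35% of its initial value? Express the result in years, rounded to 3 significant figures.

For a linear reservoir the anomaly decays as exp(−t/τ) with τ = M/F = 934.6/116.2 = 8.043 yr.
exp(−t/τ) = 0.35 ⇒ t = −τ ln(0.35) = 8.043 × 1.050 = 8.444 yr.

8.44 yr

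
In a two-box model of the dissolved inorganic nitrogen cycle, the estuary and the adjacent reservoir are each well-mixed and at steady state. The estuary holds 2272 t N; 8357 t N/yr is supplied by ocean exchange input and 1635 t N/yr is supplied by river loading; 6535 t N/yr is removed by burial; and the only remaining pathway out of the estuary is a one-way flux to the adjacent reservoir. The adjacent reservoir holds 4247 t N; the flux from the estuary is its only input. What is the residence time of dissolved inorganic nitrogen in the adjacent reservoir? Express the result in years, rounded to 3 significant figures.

1.23 yr

Balance the estuary: ΣF_in = 8357 + 1635 = 9992.0 t N/yr.
Flux to the adjacent reservoir = ΣF_in − (6535) = 3457.0 t N/yr.
At steady state the output of the adjacent reservoir equals its input, 3457.0 t N/yr.
τ = M / F = 4247 / 3457.0 = 1.229 yr.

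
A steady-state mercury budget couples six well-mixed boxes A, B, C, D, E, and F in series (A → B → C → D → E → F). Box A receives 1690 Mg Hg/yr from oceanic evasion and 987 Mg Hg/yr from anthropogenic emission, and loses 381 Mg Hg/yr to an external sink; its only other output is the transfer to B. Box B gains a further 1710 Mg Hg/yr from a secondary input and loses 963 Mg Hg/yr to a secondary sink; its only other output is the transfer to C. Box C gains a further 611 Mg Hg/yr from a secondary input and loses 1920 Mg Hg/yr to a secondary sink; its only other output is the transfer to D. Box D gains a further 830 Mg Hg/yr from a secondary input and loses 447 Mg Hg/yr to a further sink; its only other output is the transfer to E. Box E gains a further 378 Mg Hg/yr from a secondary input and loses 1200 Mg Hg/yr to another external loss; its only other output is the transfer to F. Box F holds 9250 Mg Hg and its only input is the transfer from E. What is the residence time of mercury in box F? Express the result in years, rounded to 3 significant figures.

Box A: F(A→B) = (1690 + 987) − 381 = 2296.0 Mg Hg/yr.
Box B: F(B→C) = (2296.0 + 1710) − 963 = 3043.0 Mg Hg/yr.
Box C: F(C→D) = (3043.0 + 611) − 1920 = 1734.0 Mg Hg/yr.
Box D: F(D→E) = (1734.0 + 830) − 447 = 2117.0 Mg Hg/yr.
Box E: F(E→F) = (2117.0 + 378) − 1200 = 1295.0 Mg Hg/yr.
Box F throughput = its input = 1295.0 Mg Hg/yr; τ = 9250 / 1295.0 = 7.143 yr.

7.14 yr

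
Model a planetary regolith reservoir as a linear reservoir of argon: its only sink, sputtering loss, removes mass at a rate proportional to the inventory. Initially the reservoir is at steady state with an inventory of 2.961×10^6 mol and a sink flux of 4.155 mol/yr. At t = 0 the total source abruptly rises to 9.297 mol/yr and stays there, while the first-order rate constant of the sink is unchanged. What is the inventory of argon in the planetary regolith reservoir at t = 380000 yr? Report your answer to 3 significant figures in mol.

τ = M₀/F₀ = 2.961×10^6/4.155 = 712600 yr; rate constant k = 1/τ.
New steady state M_∞ = F₁/k = F₁·τ = 9.297 × 712600 = 6.6254×10^6 mol.
M(t) = M_∞ + (M₀ − M_∞)·e^(−t/τ); t/τ = 380000/712600 = 0.5332, so e^(−t/τ) = 0.5867.
M(t) = 6.6254×10^6 − 3.664×10^6 × 0.5867 = 4.4755×10^6 mol.

4.48×10^6 mol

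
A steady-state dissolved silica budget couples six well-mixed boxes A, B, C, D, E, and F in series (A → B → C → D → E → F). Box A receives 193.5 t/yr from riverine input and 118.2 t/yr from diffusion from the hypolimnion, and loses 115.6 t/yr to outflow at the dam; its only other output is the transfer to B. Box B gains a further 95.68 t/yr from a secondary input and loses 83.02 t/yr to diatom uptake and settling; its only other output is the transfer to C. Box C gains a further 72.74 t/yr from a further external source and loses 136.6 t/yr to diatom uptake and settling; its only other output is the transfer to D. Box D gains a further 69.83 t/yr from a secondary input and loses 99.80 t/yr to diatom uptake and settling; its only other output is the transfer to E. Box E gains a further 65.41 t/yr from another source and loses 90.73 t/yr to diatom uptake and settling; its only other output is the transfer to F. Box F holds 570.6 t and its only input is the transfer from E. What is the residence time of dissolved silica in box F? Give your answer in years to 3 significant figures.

Box A: F(A→B) = (193.5 + 118.2) − 115.6 = 196.10 t/yr.
Box B: F(B→C) = (196.10 + 95.68) − 83.02 = 208.76 t/yr.
Box C: F(C→D) = (208.76 + 72.74) − 136.6 = 144.90 t/yr.
Box D: F(D→E) = (144.90 + 69.83) − 99.80 = 114.93 t/yr.
Box E: F(E→F) = (114.93 + 65.41) − 90.73 = 89.610 t/yr.
Box F throughput = its input = 89.610 t/yr; τ = 570.6 / 89.610 = 6.368 yr.

6.37 yr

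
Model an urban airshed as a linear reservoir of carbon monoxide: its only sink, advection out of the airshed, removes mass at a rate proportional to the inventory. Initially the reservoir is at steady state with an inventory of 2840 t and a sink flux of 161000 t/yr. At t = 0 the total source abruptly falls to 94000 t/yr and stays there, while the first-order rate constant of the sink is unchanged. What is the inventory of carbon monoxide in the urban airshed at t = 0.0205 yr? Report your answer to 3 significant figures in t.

2030 t

Residence time τ = M₀/F₀ = 0.01764 yr. The eventual steady state is M_∞ = M₀·(F₁/F₀) = 2840 × 94000/161000 = 1658.1 t.
The anomaly ΔM(t) = M(t) − M_∞ decays as ΔM₀·e^(−t/τ) with ΔM₀ = 2840 − 1658.1 = 1182 t.
At t = 0.0205 yr, e^(−t/τ) = e^(−1.162) = 0.3128, so ΔM = 369.7 t and M = 1658.1 + 369.7 = 2027.8 t.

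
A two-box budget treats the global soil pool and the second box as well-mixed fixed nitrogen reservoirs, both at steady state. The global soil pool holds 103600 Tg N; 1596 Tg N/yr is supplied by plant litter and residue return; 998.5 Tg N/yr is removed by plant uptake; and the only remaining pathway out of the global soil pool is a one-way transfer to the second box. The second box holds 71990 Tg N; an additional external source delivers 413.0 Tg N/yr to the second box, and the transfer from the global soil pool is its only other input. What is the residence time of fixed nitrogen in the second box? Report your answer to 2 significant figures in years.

71 yr

Balance the global soil pool: ΣF_in = 1596.0 Tg N/yr.
Transfer to the second box = ΣF_in − (998.5) = 597.50 Tg N/yr.
Total input to the second box = 597.50 + 413.0 = 1010.5 Tg N/yr; at steady state this equals its total output.
τ = M / F = 71990 / 1010.5 = 71.24 yr.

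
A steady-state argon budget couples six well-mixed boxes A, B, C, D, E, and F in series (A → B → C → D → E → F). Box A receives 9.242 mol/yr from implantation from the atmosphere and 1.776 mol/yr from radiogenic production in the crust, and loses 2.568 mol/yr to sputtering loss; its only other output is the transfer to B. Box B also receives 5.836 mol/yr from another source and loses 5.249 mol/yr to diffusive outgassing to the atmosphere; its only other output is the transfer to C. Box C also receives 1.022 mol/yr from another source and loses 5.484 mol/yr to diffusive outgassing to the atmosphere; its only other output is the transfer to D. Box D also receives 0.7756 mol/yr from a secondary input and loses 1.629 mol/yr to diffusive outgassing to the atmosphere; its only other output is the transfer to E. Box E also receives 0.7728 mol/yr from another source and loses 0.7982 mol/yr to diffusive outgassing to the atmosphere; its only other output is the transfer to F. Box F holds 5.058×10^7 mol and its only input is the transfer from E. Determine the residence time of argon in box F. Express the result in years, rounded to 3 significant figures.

1.37×10^7 yr

Box A: F(A→B) = (9.242 + 1.776) − 2.568 = 8.4500 mol/yr.
Box B: F(B→C) = (8.4500 + 5.836) − 5.249 = 9.0370 mol/yr.
Box C: F(C→D) = (9.0370 + 1.022) − 5.484 = 4.5750 mol/yr.
Box D: F(D→E) = (4.5750 + 0.7756) − 1.629 = 3.7216 mol/yr.
Box E: F(E→F) = (3.7216 + 0.7728) − 0.7982 = 3.6962 mol/yr.
Box F throughput = its input = 3.6962 mol/yr; τ = 5.058×10^7 / 3.6962 = 1.368×10^7 yr.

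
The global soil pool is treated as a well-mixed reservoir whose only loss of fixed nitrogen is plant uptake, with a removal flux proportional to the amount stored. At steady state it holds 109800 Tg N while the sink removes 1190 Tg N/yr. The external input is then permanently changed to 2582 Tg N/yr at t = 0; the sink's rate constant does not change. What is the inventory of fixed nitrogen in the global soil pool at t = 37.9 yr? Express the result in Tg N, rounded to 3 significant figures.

τ = M₀/F₀ = 109800/1190 = 92.27 yr; rate constant k = 1/τ.
New steady state M_∞ = F₁/k = F₁·τ = 2582 × 92.27 = 238240 Tg N.
M(t) = M_∞ + (M₀ − M_∞)·e^(−t/τ); t/τ = 37.9/92.27 = 0.4108, so e^(−t/τ) = 0.6631.
M(t) = 238240 − 128400 × 0.6631 = 153060 Tg N.

153000 Tg N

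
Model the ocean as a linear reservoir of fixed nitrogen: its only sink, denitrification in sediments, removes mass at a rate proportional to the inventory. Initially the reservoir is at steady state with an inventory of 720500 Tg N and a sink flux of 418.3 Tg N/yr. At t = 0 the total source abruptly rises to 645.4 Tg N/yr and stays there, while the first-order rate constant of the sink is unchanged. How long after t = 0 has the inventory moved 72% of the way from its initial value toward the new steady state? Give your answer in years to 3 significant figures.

2190 yr

τ = M₀/F₀ = 720500/418.3 = 1722 yr.
The remaining gap fraction is e^(−t/τ); 72% covered ⇒ e^(−t/τ) = 0.280.
t = −τ ln(0.280) = 1722 × 1.273 = 2193 yr.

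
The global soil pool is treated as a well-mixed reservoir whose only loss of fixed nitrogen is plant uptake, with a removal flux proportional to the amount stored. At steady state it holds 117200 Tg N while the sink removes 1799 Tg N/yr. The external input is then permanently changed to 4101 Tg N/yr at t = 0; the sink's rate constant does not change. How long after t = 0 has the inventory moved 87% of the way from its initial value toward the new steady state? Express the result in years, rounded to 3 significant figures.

τ = M₀/F₀ = 117200/1799 = 65.15 yr.
The remaining gap fraction is e^(−t/τ); 87% covered ⇒ e^(−t/τ) = 0.130.
t = −τ ln(0.130) = 65.15 × 2.040 = 132.9 yr.

133 yr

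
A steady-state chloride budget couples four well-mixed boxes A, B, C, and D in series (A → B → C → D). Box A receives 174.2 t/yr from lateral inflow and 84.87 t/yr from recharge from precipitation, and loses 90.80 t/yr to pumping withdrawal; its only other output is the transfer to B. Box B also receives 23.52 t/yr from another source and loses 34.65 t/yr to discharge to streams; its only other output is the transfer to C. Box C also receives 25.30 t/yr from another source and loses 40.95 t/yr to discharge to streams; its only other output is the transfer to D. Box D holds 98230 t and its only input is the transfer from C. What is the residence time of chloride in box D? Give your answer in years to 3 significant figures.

Box A: F(A→B) = (174.2 + 84.87) − 90.80 = 168.27 t/yr.
Box B: F(B→C) = (168.27 + 23.52) − 34.65 = 157.14 t/yr.
Box C: F(C→D) = (157.14 + 25.30) − 40.95 = 141.49 t/yr.
Box D throughput = its input = 141.49 t/yr; τ = 98230 / 141.49 = 694.3 yr.

694 yr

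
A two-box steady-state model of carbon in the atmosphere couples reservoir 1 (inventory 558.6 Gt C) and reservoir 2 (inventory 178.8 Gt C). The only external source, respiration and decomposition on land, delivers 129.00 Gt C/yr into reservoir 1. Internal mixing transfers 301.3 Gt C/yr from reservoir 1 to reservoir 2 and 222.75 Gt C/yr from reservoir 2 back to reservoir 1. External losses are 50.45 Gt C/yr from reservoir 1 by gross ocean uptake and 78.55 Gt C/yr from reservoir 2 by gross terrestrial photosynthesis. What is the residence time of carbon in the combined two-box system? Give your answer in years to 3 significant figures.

Treat the two boxes together as one reservoir: the mixing fluxes between them are internal recycling, so τ = ΣM / Σ(external losses).
M_total = 558.6 + 178.8 = 737.40 Gt C.
ΣF_external_out = 50.45 + 78.55 = 129.00 Gt C/yr.
τ = M_total / ΣF_ext = 737.40 / 129.00 = 5.716 yr.

5.72 yr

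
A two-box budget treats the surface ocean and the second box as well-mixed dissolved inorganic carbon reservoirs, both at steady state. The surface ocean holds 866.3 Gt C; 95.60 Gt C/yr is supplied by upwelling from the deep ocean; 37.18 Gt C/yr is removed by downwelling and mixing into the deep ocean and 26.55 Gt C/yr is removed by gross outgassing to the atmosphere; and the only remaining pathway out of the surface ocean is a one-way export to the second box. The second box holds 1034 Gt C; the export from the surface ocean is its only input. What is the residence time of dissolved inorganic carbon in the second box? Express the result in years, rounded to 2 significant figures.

32 yr

Balance the surface ocean: ΣF_in = 95.600 Gt C/yr.
Export to the second box = ΣF_in − (37.18 + 26.55) = 31.870 Gt C/yr.
At steady state the output of the second box equals its input, 31.870 Gt C/yr.
τ = M / F = 1034 / 31.870 = 32.44 yr.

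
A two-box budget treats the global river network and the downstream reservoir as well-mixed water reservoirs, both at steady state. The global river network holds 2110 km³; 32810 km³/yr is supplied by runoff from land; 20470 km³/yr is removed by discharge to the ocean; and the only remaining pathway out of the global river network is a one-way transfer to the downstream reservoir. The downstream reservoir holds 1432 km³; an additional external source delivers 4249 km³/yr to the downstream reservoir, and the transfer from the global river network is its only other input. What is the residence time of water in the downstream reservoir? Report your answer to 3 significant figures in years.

Balance the global river network: ΣF_in = 32810 km³/yr.
Transfer to the downstream reservoir = ΣF_in − (20470) = 12340 km³/yr.
Total input to the downstream reservoir = 12340 + 4249 = 16589 km³/yr; at steady state this equals its total output.
τ = M / F = 1432 / 16589 = 0.08632 yr.

0.0863 yr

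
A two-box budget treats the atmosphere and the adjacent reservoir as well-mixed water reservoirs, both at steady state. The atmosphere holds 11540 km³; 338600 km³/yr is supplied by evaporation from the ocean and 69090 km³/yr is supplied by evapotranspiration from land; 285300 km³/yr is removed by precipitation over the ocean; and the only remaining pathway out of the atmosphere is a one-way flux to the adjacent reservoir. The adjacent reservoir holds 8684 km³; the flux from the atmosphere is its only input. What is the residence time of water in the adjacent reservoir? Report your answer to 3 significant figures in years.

0.0710 yr

Balance the atmosphere: ΣF_in = 338600 + 69090 = 407690 km³/yr.
Flux to the adjacent reservoir = ΣF_in − (285300) = 122390 km³/yr.
At steady state the output of the adjacent reservoir equals its input, 122390 km³/yr.
τ = M / F = 8684 / 122390 = 0.07095 yr.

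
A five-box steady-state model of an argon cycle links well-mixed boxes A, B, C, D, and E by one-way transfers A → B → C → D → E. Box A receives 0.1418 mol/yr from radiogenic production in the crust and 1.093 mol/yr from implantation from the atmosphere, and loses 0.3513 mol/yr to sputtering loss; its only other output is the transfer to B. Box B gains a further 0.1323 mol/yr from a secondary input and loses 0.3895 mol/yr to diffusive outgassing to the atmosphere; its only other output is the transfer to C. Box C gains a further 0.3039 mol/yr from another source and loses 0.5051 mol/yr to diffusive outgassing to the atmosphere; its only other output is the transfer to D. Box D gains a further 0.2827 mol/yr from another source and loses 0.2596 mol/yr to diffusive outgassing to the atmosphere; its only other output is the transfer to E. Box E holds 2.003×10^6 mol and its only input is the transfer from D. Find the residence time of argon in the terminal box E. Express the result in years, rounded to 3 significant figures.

4.47×10^6 yr

Box A: F(A→B) = (0.1418 + 1.093) − 0.3513 = 0.88350 mol/yr.
Box B: F(B→C) = (0.88350 + 0.1323) − 0.3895 = 0.62630 mol/yr.
Box C: F(C→D) = (0.62630 + 0.3039) − 0.5051 = 0.42510 mol/yr.
Box D: F(D→E) = (0.42510 + 0.2827) − 0.2596 = 0.44820 mol/yr.
Box E throughput = its input = 0.44820 mol/yr; τ = 2.003×10^6 / 0.44820 = 4.469×10^6 yr.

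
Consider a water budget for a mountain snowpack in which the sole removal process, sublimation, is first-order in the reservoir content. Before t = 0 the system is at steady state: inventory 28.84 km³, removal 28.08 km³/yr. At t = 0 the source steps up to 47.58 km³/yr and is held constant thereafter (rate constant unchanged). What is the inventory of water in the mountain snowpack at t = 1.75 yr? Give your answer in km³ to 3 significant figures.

The sink rate constant is k = F₀/M₀ = 28.08/28.84 = 0.9736 yr⁻¹.
Solving dM/dt = F₁ − kM with M(0) = M₀ gives M(t) = F₁/k + (M₀ − F₁/k)·e^(−kt).
F₁/k = 47.58/0.9736 = 48.868 km³; kt = 0.9736 × 1.75 = 1.704, e^(−kt) = 0.1820.
M(1.75) = 48.868 + (28.84 − 48.868) × 0.1820 = 48.868 − 3.645 = 45.223 km³.

45.2 km³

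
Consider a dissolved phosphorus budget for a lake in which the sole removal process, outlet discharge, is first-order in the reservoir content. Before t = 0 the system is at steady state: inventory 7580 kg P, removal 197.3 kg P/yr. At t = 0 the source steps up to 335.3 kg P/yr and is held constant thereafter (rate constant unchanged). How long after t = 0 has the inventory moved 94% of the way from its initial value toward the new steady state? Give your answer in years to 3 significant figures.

τ = M₀/F₀ = 7580/197.3 = 38.42 yr.
The remaining gap fraction is e^(−t/τ); 94% covered ⇒ e^(−t/τ) = 0.0600.
t = −τ ln(0.0600) = 38.42 × 2.813 = 108.1 yr.

108 yr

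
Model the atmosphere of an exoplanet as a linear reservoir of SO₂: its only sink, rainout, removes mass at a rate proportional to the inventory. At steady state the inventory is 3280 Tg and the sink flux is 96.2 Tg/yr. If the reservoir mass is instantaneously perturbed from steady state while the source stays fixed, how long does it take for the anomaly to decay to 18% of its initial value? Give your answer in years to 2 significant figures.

58 yr

For a linear reservoir the anomaly decays as exp(−t/τ) with τ = M/F = 3280/96.2 = 34.10 yr.
exp(−t/τ) = 0.18 ⇒ t = −τ ln(0.18) = 34.10 × 1.715 = 58.47 yr.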